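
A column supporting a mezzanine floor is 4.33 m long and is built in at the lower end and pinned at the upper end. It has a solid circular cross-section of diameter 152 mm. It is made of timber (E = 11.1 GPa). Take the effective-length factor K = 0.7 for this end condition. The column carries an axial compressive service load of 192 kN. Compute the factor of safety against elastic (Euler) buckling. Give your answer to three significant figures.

n ≈ 1.63

I = πd⁴/64 = π×152⁴/64 = 2.620×10^7 mm⁴
I = 2.620×10^7 mm⁴ = 2.620×10^-5 m⁴
Effective length L_e = K·L = 0.7 × 4.33 = 3.031 m
P_cr = π²EI / L_e² = π² × 11.1×10⁹ × 2.620×10^-5 / 3.031² = 3.125×10^5 N
Factor of safety n = P_cr / P = 312.46 / 192 = 1.63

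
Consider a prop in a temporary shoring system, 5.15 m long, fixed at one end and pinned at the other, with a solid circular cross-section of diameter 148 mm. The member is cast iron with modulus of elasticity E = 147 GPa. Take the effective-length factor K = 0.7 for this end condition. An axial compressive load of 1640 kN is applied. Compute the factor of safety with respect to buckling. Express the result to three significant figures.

n ≈ 1.60

I = πd⁴/64 = π×148⁴/64 = 2.355×10^7 mm⁴
I = 2.355×10^7 mm⁴ = 2.355×10^-5 m⁴
Effective length L_e = K·L = 0.7 × 5.15 = 3.605 m
P_cr = π²EI / L_e² = π² × 147×10⁹ × 2.355×10^-5 / 3.605² = 2.629×10^6 N
Factor of safety n = P_cr / P = 2629.2 / 1640 = 1.60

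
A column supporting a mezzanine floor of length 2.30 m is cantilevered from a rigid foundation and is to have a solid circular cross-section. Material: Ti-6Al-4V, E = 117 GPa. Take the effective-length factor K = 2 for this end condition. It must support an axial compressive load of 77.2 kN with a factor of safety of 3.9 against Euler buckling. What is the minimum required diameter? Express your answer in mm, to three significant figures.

Required P_cr = n·P = 3.9 × 77.2 = 301.1 kN
L_e = K·L = 2 × 2.30 = 4.600 m
Required I = P_cr·L_e²/(π²E) = 3.011×10^5 × 4.600² / (π² × 1.17×10^11) = 5.517×10^-6 m⁴
I_req = 5.517×10^6 mm⁴
Solid circle: I = πd⁴/64  ⇒  d = (64I/π)^(1/4) = (64×5.517×10^6/π)^(1/4) = 103 mm

d ≈ 103 mm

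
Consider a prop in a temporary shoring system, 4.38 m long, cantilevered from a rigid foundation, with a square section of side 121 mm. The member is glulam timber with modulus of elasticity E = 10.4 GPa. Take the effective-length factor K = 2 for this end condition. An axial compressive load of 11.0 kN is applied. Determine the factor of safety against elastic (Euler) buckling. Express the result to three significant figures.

n ≈ 2.17

I = a⁴/12 = 121⁴/12 = 1.786×10^7 mm⁴
I = 1.786×10^7 mm⁴ = 1.786×10^-5 m⁴
Effective length L_e = K·L = 2 × 4.38 = 8.760 m
P_cr = π²EI / L_e² = π² × 10.4×10⁹ × 1.786×10^-5 / 8.760² = 2.389×10^4 N
Factor of safety n = P_cr / P = 23.894 / 11.0 = 2.17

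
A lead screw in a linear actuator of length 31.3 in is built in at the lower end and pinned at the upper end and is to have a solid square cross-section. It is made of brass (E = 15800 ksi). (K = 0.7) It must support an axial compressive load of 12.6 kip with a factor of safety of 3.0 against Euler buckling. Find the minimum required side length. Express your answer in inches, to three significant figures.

a ≈ 1.09 in

Required P_cr = n·P = 3.0 × 12.6 = 37.80 kip
L_e = K·L = 0.7 × 31.3 = 21.91 in
Required I = P_cr·L_e²/(π²E) = 3.780×10^4 × 21.91² / (π² × 1.58×10^7) = 0.1164 in⁴
Solid square: I = a⁴/12  ⇒  a = (12I)^(1/4) = (12×0.1164)^(1/4) = 1.09 in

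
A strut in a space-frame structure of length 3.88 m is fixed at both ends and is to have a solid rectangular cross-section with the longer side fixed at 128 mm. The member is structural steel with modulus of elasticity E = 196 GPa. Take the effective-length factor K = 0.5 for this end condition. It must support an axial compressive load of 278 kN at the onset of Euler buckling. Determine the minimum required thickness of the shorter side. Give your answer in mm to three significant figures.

b ≈ 37.0 mm

L_e = K·L = 0.5 × 3.88 = 1.940 m
Required I = P_cr·L_e²/(π²E) = 2.780×10^5 × 1.940² / (π² × 1.96×10^11) = 5.409×10^-7 m⁴
I_req = 5.409×10^5 mm⁴
Rectangle, weak axis: I_min = h·b³/12 with h = 128 mm fixed  ⇒  b = (12I/h)^(1/3) = 37.0 mm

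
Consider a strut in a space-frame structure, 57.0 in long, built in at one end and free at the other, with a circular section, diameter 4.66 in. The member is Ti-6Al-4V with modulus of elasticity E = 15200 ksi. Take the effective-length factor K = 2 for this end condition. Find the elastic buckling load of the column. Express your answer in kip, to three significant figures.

I = πd⁴/64 = π×4.66⁴/64 = 23.15 in⁴
Effective length L_e = K·L = 2 × 57.0 = 114.0 in
P_cr = π²EI / L_e² = π² × 15200×10³ × 23.15 / 114.0² = 2.672×10^5 lb

P_cr ≈ 267 kip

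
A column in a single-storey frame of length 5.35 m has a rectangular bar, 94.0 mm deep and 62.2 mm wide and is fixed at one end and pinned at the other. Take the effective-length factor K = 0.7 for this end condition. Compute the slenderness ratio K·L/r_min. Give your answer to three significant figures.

λ ≈ 209

For a rectangle r_min = b/√12 = 62.2/√12 = 17.96 mm
L_e = K·L = 0.7 × 5.35 m = 3.745 m = 3745.0 mm
λ = L_e / r_min = 3745.0 / 17.96 = 209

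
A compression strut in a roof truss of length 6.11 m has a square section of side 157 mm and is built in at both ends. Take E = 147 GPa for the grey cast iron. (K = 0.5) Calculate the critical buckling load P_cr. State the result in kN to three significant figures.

I = a⁴/12 = 157⁴/12 = 5.063×10^7 mm⁴
I = 5.063×10^7 mm⁴ = 5.063×10^-5 m⁴
Effective length L_e = K·L = 0.5 × 6.11 = 3.055 m
P_cr = π²EI / L_e² = π² × 147×10⁹ × 5.063×10^-5 / 3.055² = 7.871×10^6 N

P_cr ≈ 7870 kN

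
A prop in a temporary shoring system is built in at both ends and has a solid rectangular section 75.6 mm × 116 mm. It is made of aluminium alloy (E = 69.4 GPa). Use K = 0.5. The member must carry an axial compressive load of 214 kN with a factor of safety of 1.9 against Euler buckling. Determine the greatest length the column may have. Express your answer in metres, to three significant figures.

Buckling occurs about the weak axis: I_min = h·b³/12 with b = 75.6 mm (the shorter side).
I_min = 116×75.6³/12 = 4.177×10^6 mm⁴
I = 4.177×10^-6 m⁴
Required critical load P_cr = n·P = 1.9 × 214 = 406.6 kN = 4.066×10^5 N
From P_cr = π²EI/(K·L)²:  L = (1/K)·√(π²EI/P_cr) = (1/0.5)·√(π²×6.94×10^10×4.177×10^-6/4.066×10^5)
L = 5.31 m

L_max ≈ 5.31 m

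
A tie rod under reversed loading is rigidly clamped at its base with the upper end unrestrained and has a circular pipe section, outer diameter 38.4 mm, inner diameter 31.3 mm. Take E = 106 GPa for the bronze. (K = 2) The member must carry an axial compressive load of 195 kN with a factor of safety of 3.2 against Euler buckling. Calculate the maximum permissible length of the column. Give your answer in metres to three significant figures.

L_max ≈ 0.158 m

d_o = 38.4 mm, d_i = 31.3 mm
I = π(d_o⁴ − d_i⁴)/64 = π(38.4⁴ − 31.30⁴)/64 = 5.962×10^4 mm⁴
I = 5.962×10^-8 m⁴
Required critical load P_cr = n·P = 3.2 × 195 = 624.0 kN = 6.240×10^5 N
From P_cr = π²EI/(K·L)²:  L = (1/K)·√(π²EI/P_cr) = (1/2)·√(π²×1.06×10^11×5.962×10^-8/6.240×10^5)
L = 0.158 m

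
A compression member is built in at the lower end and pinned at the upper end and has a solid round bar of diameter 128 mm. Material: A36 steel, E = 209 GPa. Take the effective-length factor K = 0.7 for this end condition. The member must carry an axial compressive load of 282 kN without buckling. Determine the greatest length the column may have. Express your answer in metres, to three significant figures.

L_max ≈ 14.0 m

I = πd⁴/64 = π×128⁴/64 = 1.318×10^7 mm⁴
I = 1.318×10^-5 m⁴
At the buckling limit P_cr = P = 2.820×10^5 N
From P_cr = π²EI/(K·L)²:  L = (1/K)·√(π²EI/P_cr) = (1/0.7)·√(π²×2.09×10^11×1.318×10^-5/2.820×10^5)
L = 14.0 m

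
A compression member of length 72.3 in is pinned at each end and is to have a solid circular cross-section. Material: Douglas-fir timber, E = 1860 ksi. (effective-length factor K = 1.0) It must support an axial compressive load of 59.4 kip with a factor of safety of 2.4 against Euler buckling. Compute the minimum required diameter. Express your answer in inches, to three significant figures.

d ≈ 5.36 in

Required P_cr = n·P = 2.4 × 59.4 = 142.6 kip
L_e = K·L = 1 × 72.3 = 72.30 in
Required I = P_cr·L_e²/(π²E) = 1.426×10^5 × 72.30² / (π² × 1.86×10^6) = 40.59 in⁴
Solid circle: I = πd⁴/64  ⇒  d = (64I/π)^(1/4) = (64×40.59/π)^(1/4) = 5.36 in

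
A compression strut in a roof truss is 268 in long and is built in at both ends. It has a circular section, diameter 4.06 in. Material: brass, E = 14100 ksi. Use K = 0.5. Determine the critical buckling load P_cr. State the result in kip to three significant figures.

P_cr ≈ 103 kip

I = πd⁴/64 = π×4.06⁴/64 = 13.34 in⁴
Effective length L_e = K·L = 0.5 × 268 = 134.0 in
P_cr = π²EI / L_e² = π² × 14100×10³ × 13.34 / 134.0² = 1.034×10^5 lb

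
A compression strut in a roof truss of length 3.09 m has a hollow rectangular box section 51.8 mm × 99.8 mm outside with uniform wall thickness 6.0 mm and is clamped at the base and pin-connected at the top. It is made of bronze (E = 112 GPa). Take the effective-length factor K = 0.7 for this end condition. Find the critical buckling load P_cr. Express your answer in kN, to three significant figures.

Inner dimensions: h_i = 99.8 − 2×6.0 = 87.80 mm, b_i = 51.8 − 2×6.0 = 39.80 mm
Weak-axis I_min = (h_o·b_o³ − h_i·b_i³)/12 with b_o = 51.8, b_i = 39.80 mm (shorter outer/inner sides).
I_min = (99.8×51.8³ − 87.80×39.80³)/12 = 6.947×10^5 mm⁴
I = 6.947×10^5 mm⁴ = 6.947×10^-7 m⁴
Effective length L_e = K·L = 0.7 × 3.09 = 2.163 m
P_cr = π²EI / L_e² = π² × 112×10⁹ × 6.947×10^-7 / 2.163² = 1.641×10^5 N

P_cr ≈ 164 kN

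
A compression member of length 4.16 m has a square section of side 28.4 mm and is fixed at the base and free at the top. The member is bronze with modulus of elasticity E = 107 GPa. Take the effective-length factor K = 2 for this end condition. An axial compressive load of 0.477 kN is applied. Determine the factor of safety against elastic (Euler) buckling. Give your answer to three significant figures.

n ≈ 1.73

I = a⁴/12 = 28.4⁴/12 = 5.421×10^4 mm⁴
I = 5.421×10^4 mm⁴ = 5.421×10^-8 m⁴
Effective length L_e = K·L = 2 × 4.16 = 8.320 m
P_cr = π²EI / L_e² = π² × 107×10⁹ × 5.421×10^-8 / 8.320² = 827.0 N
Factor of safety n = P_cr / P = 0.82704 / 0.477 = 1.73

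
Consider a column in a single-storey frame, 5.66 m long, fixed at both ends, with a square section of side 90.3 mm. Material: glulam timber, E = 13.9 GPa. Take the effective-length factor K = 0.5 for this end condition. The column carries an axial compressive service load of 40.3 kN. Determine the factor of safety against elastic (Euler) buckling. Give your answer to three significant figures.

n ≈ 2.36

I = a⁴/12 = 90.3⁴/12 = 5.541×10^6 mm⁴
I = 5.541×10^6 mm⁴ = 5.541×10^-6 m⁴
Effective length L_e = K·L = 0.5 × 5.66 = 2.830 m
P_cr = π²EI / L_e² = π² × 13.9×10⁹ × 5.541×10^-6 / 2.830² = 9.491×10^4 N
Factor of safety n = P_cr / P = 94.910 / 40.3 = 2.36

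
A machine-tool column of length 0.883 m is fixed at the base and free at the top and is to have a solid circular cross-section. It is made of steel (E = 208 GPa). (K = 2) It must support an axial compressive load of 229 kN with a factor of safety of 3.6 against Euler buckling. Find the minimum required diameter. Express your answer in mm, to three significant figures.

Required P_cr = n·P = 3.6 × 229 = 824.4 kN
L_e = K·L = 2 × 0.883 = 1.766 m
Required I = P_cr·L_e²/(π²E) = 8.244×10^5 × 1.766² / (π² × 2.08×10^11) = 1.252×10^-6 m⁴
I_req = 1.252×10^6 mm⁴
Solid circle: I = πd⁴/64  ⇒  d = (64I/π)^(1/4) = (64×1.252×10^6/π)^(1/4) = 71.1 mm

d ≈ 71.1 mm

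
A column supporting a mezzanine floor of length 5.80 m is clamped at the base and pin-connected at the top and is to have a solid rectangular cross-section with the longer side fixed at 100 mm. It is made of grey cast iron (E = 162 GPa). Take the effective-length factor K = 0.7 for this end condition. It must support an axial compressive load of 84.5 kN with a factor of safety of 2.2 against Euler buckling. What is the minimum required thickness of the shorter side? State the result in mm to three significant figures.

Required P_cr = n·P = 2.2 × 84.5 = 185.9 kN
L_e = K·L = 0.7 × 5.80 = 4.060 m
Required I = P_cr·L_e²/(π²E) = 1.859×10^5 × 4.060² / (π² × 1.62×10^11) = 1.917×10^-6 m⁴
I_req = 1.917×10^6 mm⁴
Rectangle, weak axis: I_min = h·b³/12 with h = 100 mm fixed  ⇒  b = (12I/h)^(1/3) = 61.3 mm

b ≈ 61.3 mm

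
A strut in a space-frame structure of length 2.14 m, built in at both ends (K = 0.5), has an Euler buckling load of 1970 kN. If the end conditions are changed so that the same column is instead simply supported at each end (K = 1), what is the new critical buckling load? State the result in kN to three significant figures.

P_cr ≈ 492 kN

P_cr ∝ 1/K², so P_cr,new = P_cr,old × (K_old/K_new)² = 1970 × (0.5/1)²
= 1970 × 0.2500 = 492 kN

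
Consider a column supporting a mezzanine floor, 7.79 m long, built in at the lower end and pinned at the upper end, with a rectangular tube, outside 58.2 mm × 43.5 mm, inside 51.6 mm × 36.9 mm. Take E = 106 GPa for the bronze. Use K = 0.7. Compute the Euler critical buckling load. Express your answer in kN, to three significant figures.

P_cr ≈ 6.44 kN

Weak-axis I_min = (h_o·b_o³ − h_i·b_i³)/12 with b_o = 43.5, b_i = 36.90 mm (shorter outer/inner sides).
I_min = (58.2×43.5³ − 51.60×36.90³)/12 = 1.832×10^5 mm⁴
I = 1.832×10^5 mm⁴ = 1.832×10^-7 m⁴
Effective length L_e = K·L = 0.7 × 7.79 = 5.453 m
P_cr = π²EI / L_e² = π² × 106×10⁹ × 1.832×10^-7 / 5.453² = 6.445×10^3 N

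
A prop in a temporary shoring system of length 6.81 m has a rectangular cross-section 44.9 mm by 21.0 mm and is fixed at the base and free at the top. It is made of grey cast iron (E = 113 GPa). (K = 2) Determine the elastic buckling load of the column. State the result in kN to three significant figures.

Buckling occurs about the weak axis: I_min = h·b³/12 with b = 21.0 mm (the shorter side).
I_min = 44.9×21.0³/12 = 3.465×10^4 mm⁴
I = 3.465×10^4 mm⁴ = 3.465×10^-8 m⁴
Effective length L_e = K·L = 2 × 6.81 = 13.62 m
P_cr = π²EI / L_e² = π² × 113×10⁹ × 3.465×10^-8 / 13.62² = 208.3 N

P_cr ≈ 0.208 kN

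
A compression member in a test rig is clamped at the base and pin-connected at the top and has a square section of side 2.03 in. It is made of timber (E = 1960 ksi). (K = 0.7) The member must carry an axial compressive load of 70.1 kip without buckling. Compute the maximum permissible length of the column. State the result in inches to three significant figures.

L_max ≈ 28.2 in

I = a⁴/12 = 2.03⁴/12 = 1.415 in⁴
At the buckling limit P_cr = P = 7.010×10^4 lb
From P_cr = π²EI/(K·L)²:  L = (1/K)·√(π²EI/P_cr) = (1/0.7)·√(π²×1.96×10^6×1.415/7.010×10^4)
L = 28.2 in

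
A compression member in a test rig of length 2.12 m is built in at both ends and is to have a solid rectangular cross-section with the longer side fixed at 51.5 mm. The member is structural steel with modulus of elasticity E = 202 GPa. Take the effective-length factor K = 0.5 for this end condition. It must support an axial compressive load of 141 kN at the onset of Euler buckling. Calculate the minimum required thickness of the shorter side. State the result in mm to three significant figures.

L_e = K·L = 0.5 × 2.12 = 1.060 m
Required I = P_cr·L_e²/(π²E) = 1.410×10^5 × 1.060² / (π² × 2.02×10^11) = 7.947×10^-8 m⁴
I_req = 7.947×10^4 mm⁴
Rectangle, weak axis: I_min = h·b³/12 with h = 51.5 mm fixed  ⇒  b = (12I/h)^(1/3) = 26.5 mm

b ≈ 26.5 mm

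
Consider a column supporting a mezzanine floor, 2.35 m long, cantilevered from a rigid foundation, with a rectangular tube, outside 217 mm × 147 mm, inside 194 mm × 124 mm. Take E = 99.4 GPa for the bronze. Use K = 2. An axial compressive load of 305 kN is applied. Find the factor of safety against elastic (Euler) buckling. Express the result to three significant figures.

n ≈ 3.88

Weak-axis I_min = (h_o·b_o³ − h_i·b_i³)/12 with b_o = 147, b_i = 124.0 mm (shorter outer/inner sides).
I_min = (217×147³ − 194.0×124.0³)/12 = 2.662×10^7 mm⁴
I = 2.662×10^7 mm⁴ = 2.662×10^-5 m⁴
Effective length L_e = K·L = 2 × 2.35 = 4.700 m
P_cr = π²EI / L_e² = π² × 99.4×10⁹ × 2.662×10^-5 / 4.700² = 1.182×10^6 N
Factor of safety n = P_cr / P = 1182.1 / 305 = 3.88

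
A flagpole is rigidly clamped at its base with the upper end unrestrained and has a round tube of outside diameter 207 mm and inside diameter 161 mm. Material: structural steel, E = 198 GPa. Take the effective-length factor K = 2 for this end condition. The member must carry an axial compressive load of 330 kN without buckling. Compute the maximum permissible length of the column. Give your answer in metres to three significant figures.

d_o = 207 mm, d_i = 161 mm
I = π(d_o⁴ − d_i⁴)/64 = π(207⁴ − 161.0⁴)/64 = 5.714×10^7 mm⁴
I = 5.714×10^-5 m⁴
At the buckling limit P_cr = P = 3.300×10^5 N
From P_cr = π²EI/(K·L)²:  L = (1/K)·√(π²EI/P_cr) = (1/2)·√(π²×1.98×10^11×5.714×10^-5/3.300×10^5)
L = 9.20 m

L_max ≈ 9.20 m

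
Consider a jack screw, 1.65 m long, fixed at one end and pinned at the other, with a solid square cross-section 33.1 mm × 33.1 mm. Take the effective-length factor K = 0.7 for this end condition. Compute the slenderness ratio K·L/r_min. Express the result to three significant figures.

I = a⁴/12 = 33.1⁴/12 = 1.000×10^5 mm⁴
A = 1.096×10^3 mm²;  r_min = √(I/A) = √(1.000×10^5/1.096×10^3) = 9.555 mm
L_e = K·L = 0.7 × 1.65 m = 1.155 m = 1155.0 mm
λ = L_e / r_min = 1155.0 / 9.555 = 121

λ ≈ 121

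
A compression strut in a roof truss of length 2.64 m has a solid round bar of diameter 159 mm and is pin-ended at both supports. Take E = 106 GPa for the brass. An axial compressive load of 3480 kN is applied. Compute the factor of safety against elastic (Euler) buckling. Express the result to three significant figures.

I = πd⁴/64 = π×159⁴/64 = 3.137×10^7 mm⁴
I = 3.137×10^7 mm⁴ = 3.137×10^-5 m⁴
Effective length L_e = K·L = 1 × 2.64 = 2.640 m
P_cr = π²EI / L_e² = π² × 106×10⁹ × 3.137×10^-5 / 2.640² = 4.709×10^6 N
Factor of safety n = P_cr / P = 4709.3 / 3480 = 1.35

n ≈ 1.35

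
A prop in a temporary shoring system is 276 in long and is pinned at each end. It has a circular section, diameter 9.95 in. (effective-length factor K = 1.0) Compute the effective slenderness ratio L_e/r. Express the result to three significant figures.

For a solid circle r = d/4 = 9.95/4 = 2.488 in
L_e = K·L = 1 × 276 = 276.0 in
λ = L_e / r_min = 276.00 / 2.488 = 111

λ ≈ 111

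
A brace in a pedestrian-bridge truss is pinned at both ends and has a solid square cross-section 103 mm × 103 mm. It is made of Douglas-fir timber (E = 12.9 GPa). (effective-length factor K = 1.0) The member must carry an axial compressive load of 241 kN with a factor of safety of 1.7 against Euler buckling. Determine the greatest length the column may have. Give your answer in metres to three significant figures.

I = a⁴/12 = 103⁴/12 = 9.379×10^6 mm⁴
I = 9.379×10^-6 m⁴
Required critical load P_cr = n·P = 1.7 × 241 = 409.7 kN = 4.097×10^5 N
From P_cr = π²EI/(K·L)²:  L = (1/K)·√(π²EI/P_cr) = (1/1)·√(π²×1.29×10^10×9.379×10^-6/4.097×10^5)
L = 1.71 m

L_max ≈ 1.71 m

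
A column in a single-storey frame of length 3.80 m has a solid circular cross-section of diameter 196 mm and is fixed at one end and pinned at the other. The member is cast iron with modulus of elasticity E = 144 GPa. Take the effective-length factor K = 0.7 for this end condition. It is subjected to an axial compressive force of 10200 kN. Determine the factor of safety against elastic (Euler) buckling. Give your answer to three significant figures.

I = πd⁴/64 = π×196⁴/64 = 7.244×10^7 mm⁴
I = 7.244×10^7 mm⁴ = 7.244×10^-5 m⁴
Effective length L_e = K·L = 0.7 × 3.80 = 2.660 m
P_cr = π²EI / L_e² = π² × 144×10⁹ × 7.244×10^-5 / 2.660² = 1.455×10^7 N
Factor of safety n = P_cr / P = 14551 / 10200 = 1.43

n ≈ 1.43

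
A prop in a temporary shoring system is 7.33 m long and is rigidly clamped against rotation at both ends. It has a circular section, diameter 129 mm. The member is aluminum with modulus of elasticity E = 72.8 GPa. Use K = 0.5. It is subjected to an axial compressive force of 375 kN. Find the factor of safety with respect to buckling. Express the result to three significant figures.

n ≈ 1.94

I = πd⁴/64 = π×129⁴/64 = 1.359×10^7 mm⁴
I = 1.359×10^7 mm⁴ = 1.359×10^-5 m⁴
Effective length L_e = K·L = 0.5 × 7.33 = 3.665 m
P_cr = π²EI / L_e² = π² × 72.8×10⁹ × 1.359×10^-5 / 3.665² = 7.271×10^5 N
Factor of safety n = P_cr / P = 727.13 / 375 = 1.94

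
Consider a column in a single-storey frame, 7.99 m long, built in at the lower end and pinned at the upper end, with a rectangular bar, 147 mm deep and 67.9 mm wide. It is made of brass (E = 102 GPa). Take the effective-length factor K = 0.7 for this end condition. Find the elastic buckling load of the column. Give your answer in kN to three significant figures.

P_cr ≈ 123 kN

Buckling occurs about the weak axis: I_min = h·b³/12 with b = 67.9 mm (the shorter side).
I_min = 147×67.9³/12 = 3.835×10^6 mm⁴
I = 3.835×10^6 mm⁴ = 3.835×10^-6 m⁴
Effective length L_e = K·L = 0.7 × 7.99 = 5.593 m
P_cr = π²EI / L_e² = π² × 102×10⁹ × 3.835×10^-6 / 5.593² = 1.234×10^5 N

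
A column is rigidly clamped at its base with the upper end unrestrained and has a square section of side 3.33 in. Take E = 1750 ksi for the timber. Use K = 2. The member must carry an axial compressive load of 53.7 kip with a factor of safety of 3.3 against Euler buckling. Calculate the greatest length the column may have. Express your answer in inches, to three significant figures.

I = a⁴/12 = 3.33⁴/12 = 10.25 in⁴
Required critical load P_cr = n·P = 3.3 × 53.7 = 177.2 kip = 1.772×10^5 lb
From P_cr = π²EI/(K·L)²:  L = (1/K)·√(π²EI/P_cr) = (1/2)·√(π²×1.75×10^6×10.25/1.772×10^5)
L = 15.8 in

L_max ≈ 15.8 in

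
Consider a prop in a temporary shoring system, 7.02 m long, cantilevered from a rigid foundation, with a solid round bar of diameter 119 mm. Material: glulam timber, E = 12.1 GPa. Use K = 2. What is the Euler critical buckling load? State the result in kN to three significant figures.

P_cr ≈ 5.96 kN

I = πd⁴/64 = π×119⁴/64 = 9.844×10^6 mm⁴
I = 9.844×10^6 mm⁴ = 9.844×10^-6 m⁴
Effective length L_e = K·L = 2 × 7.02 = 14.04 m
P_cr = π²EI / L_e² = π² × 12.1×10⁹ × 9.844×10^-6 / 14.04² = 5.964×10^3 N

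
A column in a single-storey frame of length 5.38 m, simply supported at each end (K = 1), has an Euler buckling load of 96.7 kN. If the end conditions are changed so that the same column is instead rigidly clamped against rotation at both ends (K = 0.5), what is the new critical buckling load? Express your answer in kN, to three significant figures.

P_cr ≈ 387 kN

P_cr ∝ 1/K², so P_cr,new = P_cr,old × (K_old/K_new)² = 96.7 × (1/0.5)²
= 96.7 × 4.000 = 387 kN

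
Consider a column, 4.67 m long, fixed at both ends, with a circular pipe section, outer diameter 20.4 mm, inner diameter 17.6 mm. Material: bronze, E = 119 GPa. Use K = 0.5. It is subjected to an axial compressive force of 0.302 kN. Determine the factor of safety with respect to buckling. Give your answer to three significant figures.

d_o = 20.4 mm, d_i = 17.6 mm
I = π(d_o⁴ − d_i⁴)/64 = π(20.4⁴ − 17.60⁴)/64 = 3.791×10^3 mm⁴
I = 3.791×10^3 mm⁴ = 3.791×10^-9 m⁴
Effective length L_e = K·L = 0.5 × 4.67 = 2.335 m
P_cr = π²EI / L_e² = π² × 119×10⁹ × 3.791×10^-9 / 2.335² = 816.7 N
Factor of safety n = P_cr / P = 0.81672 / 0.302 = 2.70

n ≈ 2.70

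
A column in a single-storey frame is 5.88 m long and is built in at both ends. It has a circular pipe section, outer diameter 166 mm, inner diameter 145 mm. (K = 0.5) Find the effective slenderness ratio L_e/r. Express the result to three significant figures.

λ ≈ 53.4

d_o = 166 mm, d_i = 145 mm
I = π(d_o⁴ − d_i⁴)/64 = π(166⁴ − 145.0⁴)/64 = 1.557×10^7 mm⁴
A = 5.129×10^3 mm²;  r_min = √(I/A) = √(1.557×10^7/5.129×10^3) = 55.10 mm
L_e = K·L = 0.5 × 5.88 m = 2.940 m = 2940.0 mm
λ = L_e / r_min = 2940.0 / 55.10 = 53.4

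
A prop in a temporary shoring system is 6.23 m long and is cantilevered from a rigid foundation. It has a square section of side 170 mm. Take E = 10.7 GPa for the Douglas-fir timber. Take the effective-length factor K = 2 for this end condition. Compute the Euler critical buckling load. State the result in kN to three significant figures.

P_cr ≈ 47.3 kN

I = a⁴/12 = 170⁴/12 = 6.960×10^7 mm⁴
I = 6.960×10^7 mm⁴ = 6.960×10^-5 m⁴
Effective length L_e = K·L = 2 × 6.23 = 12.46 m
P_cr = π²EI / L_e² = π² × 10.7×10⁹ × 6.960×10^-5 / 12.46² = 4.734×10^4 N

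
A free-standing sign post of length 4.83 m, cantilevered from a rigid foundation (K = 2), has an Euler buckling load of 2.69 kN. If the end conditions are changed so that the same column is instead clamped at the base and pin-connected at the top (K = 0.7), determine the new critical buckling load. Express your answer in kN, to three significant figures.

P_cr ∝ 1/K², so P_cr,new = P_cr,old × (K_old/K_new)² = 2.69 × (2/0.7)²
= 2.69 × 8.163 = 22.0 kN

P_cr ≈ 22.0 kN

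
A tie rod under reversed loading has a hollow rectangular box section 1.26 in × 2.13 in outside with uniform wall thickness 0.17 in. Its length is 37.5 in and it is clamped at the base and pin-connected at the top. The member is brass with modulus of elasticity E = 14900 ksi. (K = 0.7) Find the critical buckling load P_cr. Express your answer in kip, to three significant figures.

P_cr ≈ 51.0 kip

Inner dimensions: h_i = 2.13 − 2×0.17 = 1.790 in, b_i = 1.26 − 2×0.17 = 0.9200 in
Weak-axis I_min = (h_o·b_o³ − h_i·b_i³)/12 with b_o = 1.26, b_i = 0.9200 in (shorter outer/inner sides).
I_min = (2.13×1.26³ − 1.790×0.9200³)/12 = 0.2389 in⁴
Effective length L_e = K·L = 0.7 × 37.5 = 26.25 in
P_cr = π²EI / L_e² = π² × 14900×10³ × 0.2389 / 26.25² = 5.099×10^4 lb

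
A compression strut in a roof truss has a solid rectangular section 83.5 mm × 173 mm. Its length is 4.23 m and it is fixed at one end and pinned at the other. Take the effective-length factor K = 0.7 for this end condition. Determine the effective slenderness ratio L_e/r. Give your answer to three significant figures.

λ ≈ 123

For a rectangle r_min = b/√12 = 83.5/√12 = 24.10 mm
L_e = K·L = 0.7 × 4.23 m = 2.961 m = 2961.0 mm
λ = L_e / r_min = 2961.0 / 24.10 = 123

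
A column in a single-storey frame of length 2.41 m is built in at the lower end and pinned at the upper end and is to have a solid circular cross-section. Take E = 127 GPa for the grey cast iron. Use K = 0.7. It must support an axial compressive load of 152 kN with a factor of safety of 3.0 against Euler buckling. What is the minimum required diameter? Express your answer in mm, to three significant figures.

d ≈ 67.8 mm

Required P_cr = n·P = 3.0 × 152 = 456.0 kN
L_e = K·L = 0.7 × 2.41 = 1.687 m
Required I = P_cr·L_e²/(π²E) = 4.560×10^5 × 1.687² / (π² × 1.27×10^11) = 1.035×10^-6 m⁴
I_req = 1.035×10^6 mm⁴
Solid circle: I = πd⁴/64  ⇒  d = (64I/π)^(1/4) = (64×1.035×10^6/π)^(1/4) = 67.8 mm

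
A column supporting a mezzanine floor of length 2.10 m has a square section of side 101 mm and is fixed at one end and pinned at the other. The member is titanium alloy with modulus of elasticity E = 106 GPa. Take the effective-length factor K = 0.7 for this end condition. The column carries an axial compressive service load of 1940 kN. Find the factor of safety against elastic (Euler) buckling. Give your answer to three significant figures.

I = a⁴/12 = 101⁴/12 = 8.672×10^6 mm⁴
I = 8.672×10^6 mm⁴ = 8.672×10^-6 m⁴
Effective length L_e = K·L = 0.7 × 2.10 = 1.470 m
P_cr = π²EI / L_e² = π² × 106×10⁹ × 8.672×10^-6 / 1.470² = 4.198×10^6 N
Factor of safety n = P_cr / P = 4198.3 / 1940 = 2.16

n ≈ 2.16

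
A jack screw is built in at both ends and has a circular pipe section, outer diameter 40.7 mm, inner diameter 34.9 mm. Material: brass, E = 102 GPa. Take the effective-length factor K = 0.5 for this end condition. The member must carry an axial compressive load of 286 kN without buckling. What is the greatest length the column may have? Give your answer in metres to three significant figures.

L_max ≈ 0.933 m

d_o = 40.7 mm, d_i = 34.9 mm
I = π(d_o⁴ − d_i⁴)/64 = π(40.7⁴ − 34.90⁴)/64 = 6.187×10^4 mm⁴
I = 6.187×10^-8 m⁴
At the buckling limit P_cr = P = 2.860×10^5 N
From P_cr = π²EI/(K·L)²:  L = (1/K)·√(π²EI/P_cr) = (1/0.5)·√(π²×1.02×10^11×6.187×10^-8/2.860×10^5)
L = 0.933 m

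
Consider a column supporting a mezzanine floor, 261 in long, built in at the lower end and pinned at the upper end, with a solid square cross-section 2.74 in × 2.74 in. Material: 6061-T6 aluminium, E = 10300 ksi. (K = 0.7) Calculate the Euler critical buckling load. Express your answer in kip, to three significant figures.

I = a⁴/12 = 2.74⁴/12 = 4.697 in⁴
Effective length L_e = K·L = 0.7 × 261 = 182.7 in
P_cr = π²EI / L_e² = π² × 10300×10³ × 4.697 / 182.7² = 1.430×10^4 lb

P_cr ≈ 14.3 kip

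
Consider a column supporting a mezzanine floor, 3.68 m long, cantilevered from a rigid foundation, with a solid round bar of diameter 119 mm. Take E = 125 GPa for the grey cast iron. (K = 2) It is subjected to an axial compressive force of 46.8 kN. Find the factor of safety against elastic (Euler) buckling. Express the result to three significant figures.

I = πd⁴/64 = π×119⁴/64 = 9.844×10^6 mm⁴
I = 9.844×10^6 mm⁴ = 9.844×10^-6 m⁴
Effective length L_e = K·L = 2 × 3.68 = 7.360 m
P_cr = π²EI / L_e² = π² × 125×10⁹ × 9.844×10^-6 / 7.360² = 2.242×10^5 N
Factor of safety n = P_cr / P = 224.19 / 46.8 = 4.79

n ≈ 4.79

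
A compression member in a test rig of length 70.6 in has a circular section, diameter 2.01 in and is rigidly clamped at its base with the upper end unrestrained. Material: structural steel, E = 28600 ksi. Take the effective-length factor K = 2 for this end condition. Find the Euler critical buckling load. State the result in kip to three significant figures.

I = πd⁴/64 = π×2.01⁴/64 = 0.8012 in⁴
Effective length L_e = K·L = 2 × 70.6 = 141.2 in
P_cr = π²EI / L_e² = π² × 28600×10³ × 0.8012 / 141.2² = 1.134×10^4 lb

P_cr ≈ 11.3 kip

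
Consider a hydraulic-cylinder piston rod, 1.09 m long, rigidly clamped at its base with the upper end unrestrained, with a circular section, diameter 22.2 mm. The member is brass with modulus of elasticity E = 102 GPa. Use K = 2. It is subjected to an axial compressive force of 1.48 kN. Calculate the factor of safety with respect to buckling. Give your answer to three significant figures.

I = πd⁴/64 = π×22.2⁴/64 = 1.192×10^4 mm⁴
I = 1.192×10^4 mm⁴ = 1.192×10^-8 m⁴
Effective length L_e = K·L = 2 × 1.09 = 2.180 m
P_cr = π²EI / L_e² = π² × 102×10⁹ × 1.192×10^-8 / 2.180² = 2.526×10^3 N
Factor of safety n = P_cr / P = 2.5256 / 1.48 = 1.71

n ≈ 1.71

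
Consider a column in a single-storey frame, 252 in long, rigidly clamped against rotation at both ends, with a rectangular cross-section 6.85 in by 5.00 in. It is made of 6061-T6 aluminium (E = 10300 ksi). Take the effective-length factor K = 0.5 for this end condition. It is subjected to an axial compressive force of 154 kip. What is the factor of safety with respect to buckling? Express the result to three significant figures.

Buckling occurs about the weak axis: I_min = h·b³/12 with b = 5.00 in (the shorter side).
I_min = 6.85×5.00³/12 = 71.35 in⁴
Effective length L_e = K·L = 0.5 × 252 = 126.0 in
P_cr = π²EI / L_e² = π² × 10300×10³ × 71.35 / 126.0² = 4.569×10^5 lb
Factor of safety n = P_cr / P = 456.89 / 154 = 2.97

n ≈ 2.97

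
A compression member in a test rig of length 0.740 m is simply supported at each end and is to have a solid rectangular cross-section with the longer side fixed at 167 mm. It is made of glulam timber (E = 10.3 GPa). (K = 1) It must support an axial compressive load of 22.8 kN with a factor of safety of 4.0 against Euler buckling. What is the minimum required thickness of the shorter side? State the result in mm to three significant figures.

Required P_cr = n·P = 4.0 × 22.8 = 91.20 kN
L_e = K·L = 1 × 0.740 = 0.7400 m
Required I = P_cr·L_e²/(π²E) = 9.120×10^4 × 0.7400² / (π² × 1.03×10^10) = 4.913×10^-7 m⁴
I_req = 4.913×10^5 mm⁴
Rectangle, weak axis: I_min = h·b³/12 with h = 167 mm fixed  ⇒  b = (12I/h)^(1/3) = 32.8 mm

b ≈ 32.8 mm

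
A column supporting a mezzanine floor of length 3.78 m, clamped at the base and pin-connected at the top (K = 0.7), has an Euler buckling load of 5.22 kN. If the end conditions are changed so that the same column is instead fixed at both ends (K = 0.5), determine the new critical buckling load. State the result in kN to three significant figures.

P_cr ∝ 1/K², so P_cr,new = P_cr,old × (K_old/K_new)² = 5.22 × (0.7/0.5)²
= 5.22 × 1.960 = 10.2 kN

P_cr ≈ 10.2 kN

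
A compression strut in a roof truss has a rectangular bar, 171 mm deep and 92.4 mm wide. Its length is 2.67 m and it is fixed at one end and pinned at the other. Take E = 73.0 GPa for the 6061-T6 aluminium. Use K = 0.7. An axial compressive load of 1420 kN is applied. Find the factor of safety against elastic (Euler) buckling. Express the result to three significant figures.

n ≈ 1.63

Buckling occurs about the weak axis: I_min = h·b³/12 with b = 92.4 mm (the shorter side).
I_min = 171×92.4³/12 = 1.124×10^7 mm⁴
I = 1.124×10^7 mm⁴ = 1.124×10^-5 m⁴
Effective length L_e = K·L = 0.7 × 2.67 = 1.869 m
P_cr = π²EI / L_e² = π² × 73.0×10⁹ × 1.124×10^-5 / 1.869² = 2.319×10^6 N
Factor of safety n = P_cr / P = 2318.6 / 1420 = 1.63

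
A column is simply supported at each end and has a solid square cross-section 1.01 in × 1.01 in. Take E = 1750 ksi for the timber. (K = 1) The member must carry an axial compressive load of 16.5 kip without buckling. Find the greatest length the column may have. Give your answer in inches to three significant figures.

L_max ≈ 9.53 in

I = a⁴/12 = 1.01⁴/12 = 8.672×10^-2 in⁴
At the buckling limit P_cr = P = 1.650×10^4 lb
From P_cr = π²EI/(K·L)²:  L = (1/K)·√(π²EI/P_cr) = (1/1)·√(π²×1.75×10^6×8.672×10^-2/1.650×10^4)
L = 9.53 in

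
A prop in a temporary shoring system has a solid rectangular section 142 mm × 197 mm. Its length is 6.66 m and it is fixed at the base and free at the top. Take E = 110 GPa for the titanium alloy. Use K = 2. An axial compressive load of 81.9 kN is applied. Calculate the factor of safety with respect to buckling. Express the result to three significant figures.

n ≈ 3.51

Buckling occurs about the weak axis: I_min = h·b³/12 with b = 142 mm (the shorter side).
I_min = 197×142³/12 = 4.701×10^7 mm⁴
I = 4.701×10^7 mm⁴ = 4.701×10^-5 m⁴
Effective length L_e = K·L = 2 × 6.66 = 13.32 m
P_cr = π²EI / L_e² = π² × 110×10⁹ × 4.701×10^-5 / 13.32² = 2.876×10^5 N
Factor of safety n = P_cr / P = 287.63 / 81.9 = 3.51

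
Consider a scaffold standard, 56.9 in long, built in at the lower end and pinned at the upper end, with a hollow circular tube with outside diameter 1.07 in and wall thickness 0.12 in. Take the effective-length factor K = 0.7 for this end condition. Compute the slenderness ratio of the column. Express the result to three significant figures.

λ ≈ 118

Inner diameter d_i = 1.07 − 2×0.12 = 0.8300 in
I = π(d_o⁴ − d_i⁴)/64 = π(1.07⁴ − 0.8300⁴)/64 = 4.105×10^-2 in⁴
A = 0.3581 in²;  r_min = √(I/A) = √(4.105×10^-2/0.3581) = 0.3385 in
L_e = K·L = 0.7 × 56.9 = 39.83 in
λ = L_e / r_min = 39.830 / 0.3385 = 118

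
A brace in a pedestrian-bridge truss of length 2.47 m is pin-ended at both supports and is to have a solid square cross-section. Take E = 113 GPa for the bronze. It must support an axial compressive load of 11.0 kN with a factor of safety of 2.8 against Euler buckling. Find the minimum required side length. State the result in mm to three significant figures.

a ≈ 37.7 mm

Required P_cr = n·P = 2.8 × 11.0 = 30.80 kN
L_e = K·L = 1 × 2.47 = 2.470 m
Required I = P_cr·L_e²/(π²E) = 3.080×10^4 × 2.470² / (π² × 1.13×10^11) = 1.685×10^-7 m⁴
I_req = 1.685×10^5 mm⁴
Solid square: I = a⁴/12  ⇒  a = (12I)^(1/4) = (12×1.685×10^5)^(1/4) = 37.7 mm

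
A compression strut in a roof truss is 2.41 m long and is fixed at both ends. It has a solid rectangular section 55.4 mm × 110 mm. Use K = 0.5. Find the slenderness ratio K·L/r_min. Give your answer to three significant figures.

For a rectangle r_min = b/√12 = 55.4/√12 = 15.99 mm
L_e = K·L = 0.5 × 2.41 m = 1.205 m = 1205.0 mm
λ = L_e / r_min = 1205.0 / 15.99 = 75.3

λ ≈ 75.3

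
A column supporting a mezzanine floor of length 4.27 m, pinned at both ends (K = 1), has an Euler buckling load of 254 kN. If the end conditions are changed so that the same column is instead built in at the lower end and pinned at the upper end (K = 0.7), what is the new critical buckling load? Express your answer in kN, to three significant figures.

P_cr ∝ 1/K², so P_cr,new = P_cr,old × (K_old/K_new)² = 254 × (1/0.7)²
= 254 × 2.041 = 518 kN

P_cr ≈ 518 kN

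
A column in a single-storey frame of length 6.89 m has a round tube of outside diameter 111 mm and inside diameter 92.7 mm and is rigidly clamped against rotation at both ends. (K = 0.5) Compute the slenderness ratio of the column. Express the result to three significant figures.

λ ≈ 95.3

d_o = 111 mm, d_i = 92.7 mm
I = π(d_o⁴ − d_i⁴)/64 = π(111⁴ − 92.70⁴)/64 = 3.827×10^6 mm⁴
A = 2.928×10^3 mm²;  r_min = √(I/A) = √(3.827×10^6/2.928×10^3) = 36.15 mm
L_e = K·L = 0.5 × 6.89 m = 3.445 m = 3445.0 mm
λ = L_e / r_min = 3445.0 / 36.15 = 95.3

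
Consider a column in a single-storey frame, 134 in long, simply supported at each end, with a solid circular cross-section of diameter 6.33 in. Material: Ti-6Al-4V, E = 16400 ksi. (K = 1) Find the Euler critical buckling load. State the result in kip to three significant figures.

I = πd⁴/64 = π×6.33⁴/64 = 78.81 in⁴
Effective length L_e = K·L = 1 × 134 = 134.0 in
P_cr = π²EI / L_e² = π² × 16400×10³ × 78.81 / 134.0² = 7.104×10^5 lb

P_cr ≈ 710 kip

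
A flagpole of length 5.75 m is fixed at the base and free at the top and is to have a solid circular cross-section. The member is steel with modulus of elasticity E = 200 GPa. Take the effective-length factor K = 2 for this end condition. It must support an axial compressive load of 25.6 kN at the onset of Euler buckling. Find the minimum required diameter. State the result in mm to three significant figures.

d ≈ 76.9 mm

L_e = K·L = 2 × 5.75 = 11.50 m
Required I = P_cr·L_e²/(π²E) = 2.560×10^4 × 11.50² / (π² × 2.00×10^11) = 1.715×10^-6 m⁴
I_req = 1.715×10^6 mm⁴
Solid circle: I = πd⁴/64  ⇒  d = (64I/π)^(1/4) = (64×1.715×10^6/π)^(1/4) = 76.9 mm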